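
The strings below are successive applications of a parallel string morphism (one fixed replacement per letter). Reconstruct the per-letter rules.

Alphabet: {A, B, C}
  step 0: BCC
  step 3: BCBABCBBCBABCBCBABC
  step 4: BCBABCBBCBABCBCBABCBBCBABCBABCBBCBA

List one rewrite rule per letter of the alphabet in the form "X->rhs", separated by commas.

A->B, B->BC, C->BA

  step 3 ⇒ step 4: BCBABCBBCBABCBCBABC ⇒ BC·BA·BC·B·BC·BA·BC·BC·BA·BC·B·BC·BA·BC·BA·BC·B·BC·BA
    A ↦ B
    B ↦ BC
    C ↦ BA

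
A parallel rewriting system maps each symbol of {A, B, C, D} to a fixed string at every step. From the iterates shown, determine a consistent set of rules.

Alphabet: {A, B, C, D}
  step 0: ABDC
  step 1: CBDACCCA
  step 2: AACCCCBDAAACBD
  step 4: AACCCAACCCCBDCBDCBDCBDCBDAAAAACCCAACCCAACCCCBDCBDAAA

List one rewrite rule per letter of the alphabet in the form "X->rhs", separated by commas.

A->CBD, B->A, C->A, D->CCC

  step 1 ⇒ step 2: CBDACCCA ⇒ A·A·CCC·CBD·A·A·A·CBD
    A ↦ CBD
    B ↦ A
    C ↦ A
    D ↦ CCC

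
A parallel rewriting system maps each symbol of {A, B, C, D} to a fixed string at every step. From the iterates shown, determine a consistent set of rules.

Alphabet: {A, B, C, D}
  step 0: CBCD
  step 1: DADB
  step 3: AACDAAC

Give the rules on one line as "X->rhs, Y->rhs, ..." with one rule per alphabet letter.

  step 0 ⇒ step 1: CBCD ⇒ D·A·D·B
    B ↦ A
    C ↦ D
    D ↦ B
    A ↦ AC  (constrained at step 1)

A->AC, B->A, C->D, D->B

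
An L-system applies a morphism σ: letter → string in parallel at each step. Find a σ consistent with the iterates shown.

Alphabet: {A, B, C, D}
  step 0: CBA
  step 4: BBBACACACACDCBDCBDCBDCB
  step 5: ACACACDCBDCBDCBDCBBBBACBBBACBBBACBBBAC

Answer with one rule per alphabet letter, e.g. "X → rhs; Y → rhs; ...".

A->DC, B->AC, C->B, D->BB

  step 4 ⇒ step 5: BBBACACACACDCBDCBDCBDCB ⇒ AC·AC·AC·DC·B·DC·B·DC·B·DC·B·BB·B·AC·BB·B·AC·BB·B·AC·BB·B·AC
    A ↦ DC
    B ↦ AC
    C ↦ B
    D ↦ BB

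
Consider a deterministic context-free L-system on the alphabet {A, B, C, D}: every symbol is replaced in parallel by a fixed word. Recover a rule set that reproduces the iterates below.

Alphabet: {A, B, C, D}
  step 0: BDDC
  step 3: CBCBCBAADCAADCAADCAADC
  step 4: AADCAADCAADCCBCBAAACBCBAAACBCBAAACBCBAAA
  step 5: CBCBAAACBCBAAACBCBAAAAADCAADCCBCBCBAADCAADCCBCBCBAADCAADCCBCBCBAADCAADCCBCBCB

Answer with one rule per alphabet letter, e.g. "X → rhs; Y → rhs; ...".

  step 4 ⇒ step 5: AADCAADCAADCCBCBAAACBCBAAACBCBAAACBCBAAA ⇒ CB·CB·A·AA·CB·CB·A·AA·CB·CB·A·AA·AA·DC·AA·DC·CB·CB·CB·AA·DC·AA·DC·CB·CB·CB·AA·DC·AA·DC·CB·CB·CB·AA·DC·AA·DC·CB·CB·CB
    A ↦ CB
    B ↦ DC
    C ↦ AA
    D ↦ A

A->CB, B->DC, C->AA, D->A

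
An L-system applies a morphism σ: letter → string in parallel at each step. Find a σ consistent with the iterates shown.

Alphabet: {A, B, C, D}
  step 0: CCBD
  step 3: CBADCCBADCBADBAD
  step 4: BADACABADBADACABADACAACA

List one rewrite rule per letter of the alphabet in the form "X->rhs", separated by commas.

A->C, B->A, C->BAD, D->A

  step 3 ⇒ step 4: CBADCCBADCBADBAD ⇒ BAD·A·C·A·BAD·BAD·A·C·A·BAD·A·C·A·A·C·A
    A ↦ C
    B ↦ A
    C ↦ BAD
    D ↦ A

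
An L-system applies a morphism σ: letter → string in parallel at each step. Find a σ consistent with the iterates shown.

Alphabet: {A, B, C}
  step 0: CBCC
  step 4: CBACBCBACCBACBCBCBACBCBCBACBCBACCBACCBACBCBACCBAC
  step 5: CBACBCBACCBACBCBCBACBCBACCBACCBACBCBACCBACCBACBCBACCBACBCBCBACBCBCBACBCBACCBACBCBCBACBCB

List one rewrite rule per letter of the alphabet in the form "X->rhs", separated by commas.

A->B, B->AC, C->CB

  step 4 ⇒ step 5: CBACBCBACCBACBCBCBACBCBCBACBCBACCBACCBACBCBACCBAC ⇒ CB·AC·B·CB·AC·CB·AC·B·CB·CB·AC·B·CB·AC·CB·AC·CB·AC·B·CB·AC·CB·AC·CB·AC·B·CB·AC·CB·AC·B·CB·CB·AC·B·CB·CB·AC·B·CB·AC·CB·AC·B·CB·CB·AC·B·CB
    A ↦ B
    B ↦ AC
    C ↦ CB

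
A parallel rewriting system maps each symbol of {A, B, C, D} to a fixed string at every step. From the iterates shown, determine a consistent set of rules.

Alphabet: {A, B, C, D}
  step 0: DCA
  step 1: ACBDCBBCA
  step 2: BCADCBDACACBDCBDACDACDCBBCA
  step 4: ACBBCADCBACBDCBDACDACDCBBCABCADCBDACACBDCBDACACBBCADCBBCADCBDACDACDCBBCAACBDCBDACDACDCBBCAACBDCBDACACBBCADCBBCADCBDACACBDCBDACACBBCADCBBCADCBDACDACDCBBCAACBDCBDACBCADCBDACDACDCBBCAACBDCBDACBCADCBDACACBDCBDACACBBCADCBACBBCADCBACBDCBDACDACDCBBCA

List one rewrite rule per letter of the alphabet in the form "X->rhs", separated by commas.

  step 1 ⇒ step 2: ACBDCBBCA ⇒ BCA·DCB·DAC·ACB·DCB·DAC·DAC·DCB·BCA
    A ↦ BCA
    B ↦ DAC
    C ↦ DCB
    D ↦ ACB

A->BCA, B->DAC, C->DCB, D->ACB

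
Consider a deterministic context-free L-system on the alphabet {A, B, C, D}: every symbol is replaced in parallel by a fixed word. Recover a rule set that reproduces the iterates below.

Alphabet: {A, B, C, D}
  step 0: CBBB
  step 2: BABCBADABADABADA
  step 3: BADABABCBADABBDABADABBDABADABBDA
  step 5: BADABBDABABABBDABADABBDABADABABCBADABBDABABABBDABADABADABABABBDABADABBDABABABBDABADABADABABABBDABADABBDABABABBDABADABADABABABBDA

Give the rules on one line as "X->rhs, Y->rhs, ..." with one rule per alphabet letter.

  step 2 ⇒ step 3: BABCBADABADABADA ⇒ BA·DA·BA·BC·BA·DA·BB·DA·BA·DA·BB·DA·BA·DA·BB·DA
    A ↦ DA
    B ↦ BA
    C ↦ BC
    D ↦ BB

A->DA, B->BA, C->BC, D->BB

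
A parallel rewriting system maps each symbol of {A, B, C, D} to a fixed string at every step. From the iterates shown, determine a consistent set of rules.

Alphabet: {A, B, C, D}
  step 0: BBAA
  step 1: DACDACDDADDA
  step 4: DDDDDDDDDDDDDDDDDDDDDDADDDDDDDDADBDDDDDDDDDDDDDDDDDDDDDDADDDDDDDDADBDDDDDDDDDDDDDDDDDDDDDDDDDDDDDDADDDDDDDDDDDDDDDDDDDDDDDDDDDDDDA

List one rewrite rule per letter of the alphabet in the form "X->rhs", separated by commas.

  step 0 ⇒ step 1: BBAA ⇒ DAC·DAC·DDA·DDA
    A ↦ DDA
    B ↦ DAC
    C ↦ DB  (constrained at step 1)
    D ↦ DD  (constrained at step 1)

A->DDA, B->DAC, C->DB, D->DD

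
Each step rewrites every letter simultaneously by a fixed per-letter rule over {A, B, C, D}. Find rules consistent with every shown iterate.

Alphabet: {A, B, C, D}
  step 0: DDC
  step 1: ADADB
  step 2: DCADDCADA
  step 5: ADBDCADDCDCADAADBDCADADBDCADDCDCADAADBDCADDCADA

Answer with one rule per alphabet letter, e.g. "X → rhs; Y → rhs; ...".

A->DC, B->A, C->B, D->AD

  step 1 ⇒ step 2: ADADB ⇒ DC·AD·DC·AD·A
    A ↦ DC
    B ↦ A
    D ↦ AD
  step 0 ⇒ step 1: DDC ⇒ AD·AD·B
    C ↦ B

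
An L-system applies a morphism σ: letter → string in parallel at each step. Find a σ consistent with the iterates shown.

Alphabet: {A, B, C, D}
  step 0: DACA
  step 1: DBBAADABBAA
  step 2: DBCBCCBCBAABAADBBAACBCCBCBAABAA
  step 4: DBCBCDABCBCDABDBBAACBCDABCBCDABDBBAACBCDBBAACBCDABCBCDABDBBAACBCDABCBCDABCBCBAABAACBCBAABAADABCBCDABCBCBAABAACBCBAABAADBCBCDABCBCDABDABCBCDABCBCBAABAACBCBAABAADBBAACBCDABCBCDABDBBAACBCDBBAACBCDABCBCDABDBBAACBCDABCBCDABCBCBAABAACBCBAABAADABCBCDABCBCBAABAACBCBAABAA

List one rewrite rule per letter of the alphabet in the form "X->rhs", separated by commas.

  step 1 ⇒ step 2: DBBAADABBAA ⇒ DB·CBC·CBC·BAA·BAA·DB·BAA·CBC·CBC·BAA·BAA
    A ↦ BAA
    B ↦ CBC
    D ↦ DB
  step 0 ⇒ step 1: DACA ⇒ DB·BAA·DAB·BAA
    C ↦ DAB

A->BAA, B->CBC, C->DAB, D->DB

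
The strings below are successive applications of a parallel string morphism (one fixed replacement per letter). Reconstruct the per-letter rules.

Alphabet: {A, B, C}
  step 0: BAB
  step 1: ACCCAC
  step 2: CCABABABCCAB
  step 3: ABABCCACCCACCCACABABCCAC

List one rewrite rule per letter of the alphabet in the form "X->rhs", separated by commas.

A->CC, B->AC, C->AB

  step 2 ⇒ step 3: CCABABABCCAB ⇒ AB·AB·CC·AC·CC·AC·CC·AC·AB·AB·CC·AC
    A ↦ CC
    B ↦ AC
    C ↦ AB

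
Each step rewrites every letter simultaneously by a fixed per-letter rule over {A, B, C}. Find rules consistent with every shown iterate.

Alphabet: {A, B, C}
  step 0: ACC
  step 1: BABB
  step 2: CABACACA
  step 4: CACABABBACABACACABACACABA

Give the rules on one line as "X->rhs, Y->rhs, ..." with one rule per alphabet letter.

  step 1 ⇒ step 2: BABB ⇒ CA·BA·CA·CA
    A ↦ BA
    B ↦ CA
  step 0 ⇒ step 1: ACC ⇒ BA·B·B
    C ↦ B

A->BA, B->CA, C->B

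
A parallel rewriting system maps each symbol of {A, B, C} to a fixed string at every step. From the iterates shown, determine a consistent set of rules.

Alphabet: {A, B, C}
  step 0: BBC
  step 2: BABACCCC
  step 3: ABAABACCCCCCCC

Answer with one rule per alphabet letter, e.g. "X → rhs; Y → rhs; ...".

  step 2 ⇒ step 3: BABACCCC ⇒ A·BA·A·BA·CC·CC·CC·CC
    A ↦ BA
    B ↦ A
    C ↦ CC

A->BA, B->A, C->CC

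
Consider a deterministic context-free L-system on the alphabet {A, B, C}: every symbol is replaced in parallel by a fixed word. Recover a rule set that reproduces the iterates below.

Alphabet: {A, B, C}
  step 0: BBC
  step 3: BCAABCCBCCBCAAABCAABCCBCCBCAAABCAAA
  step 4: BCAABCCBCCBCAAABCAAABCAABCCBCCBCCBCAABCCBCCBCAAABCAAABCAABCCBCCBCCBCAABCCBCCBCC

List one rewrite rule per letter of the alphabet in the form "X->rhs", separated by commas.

A->BCC, B->BCA, C->A

  step 3 ⇒ step 4: BCAABCCBCCBCAAABCAABCCBCCBCAAABCAAA ⇒ BCA·A·BCC·BCC·BCA·A·A·BCA·A·A·BCA·A·BCC·BCC·BCC·BCA·A·BCC·BCC·BCA·A·A·BCA·A·A·BCA·A·BCC·BCC·BCC·BCA·A·BCC·BCC·BCC
    A ↦ BCC
    B ↦ BCA
    C ↦ A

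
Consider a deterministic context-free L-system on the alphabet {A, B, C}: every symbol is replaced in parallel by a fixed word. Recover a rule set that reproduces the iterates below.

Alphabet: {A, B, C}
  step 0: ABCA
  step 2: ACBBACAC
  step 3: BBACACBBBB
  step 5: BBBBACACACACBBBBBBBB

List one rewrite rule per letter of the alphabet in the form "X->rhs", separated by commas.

  step 2 ⇒ step 3: ACBBACAC ⇒ B·B·AC·AC·B·B·B·B
    A ↦ B
    B ↦ AC
    C ↦ B

A->B, B->AC, C->B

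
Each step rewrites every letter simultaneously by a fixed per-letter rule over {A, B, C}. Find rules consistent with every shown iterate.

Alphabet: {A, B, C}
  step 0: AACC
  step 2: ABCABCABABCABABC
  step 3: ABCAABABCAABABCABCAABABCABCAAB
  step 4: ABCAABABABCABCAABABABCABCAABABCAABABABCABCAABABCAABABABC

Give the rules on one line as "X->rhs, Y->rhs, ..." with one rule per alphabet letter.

A->AB, B->C, C->AAB

  step 3 ⇒ step 4: ABCAABABCAABABCABCAABABCABCAAB ⇒ AB·C·AAB·AB·AB·C·AB·C·AAB·AB·AB·C·AB·C·AAB·AB·C·AAB·AB·AB·C·AB·C·AAB·AB·C·AAB·AB·AB·C
    A ↦ AB
    B ↦ C
    C ↦ AAB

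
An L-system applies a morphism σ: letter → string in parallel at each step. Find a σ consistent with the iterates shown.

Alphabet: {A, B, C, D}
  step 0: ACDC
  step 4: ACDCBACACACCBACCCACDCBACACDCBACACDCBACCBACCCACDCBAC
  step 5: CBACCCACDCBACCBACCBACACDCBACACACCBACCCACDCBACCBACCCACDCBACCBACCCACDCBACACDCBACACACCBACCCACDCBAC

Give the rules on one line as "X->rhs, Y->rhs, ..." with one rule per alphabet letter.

  step 4 ⇒ step 5: ACDCBACACACCBACCCACDCBACACDCBACACDCBACCBACCCACDCBAC ⇒ CB·AC·CC·AC·D·CB·AC·CB·AC·CB·AC·AC·D·CB·AC·AC·AC·CB·AC·CC·AC·D·CB·AC·CB·AC·CC·AC·D·CB·AC·CB·AC·CC·AC·D·CB·AC·AC·D·CB·AC·AC·AC·CB·AC·CC·AC·D·CB·AC
    A ↦ CB
    B ↦ D
    C ↦ AC
    D ↦ CC

A->CB, B->D, C->AC, D->CC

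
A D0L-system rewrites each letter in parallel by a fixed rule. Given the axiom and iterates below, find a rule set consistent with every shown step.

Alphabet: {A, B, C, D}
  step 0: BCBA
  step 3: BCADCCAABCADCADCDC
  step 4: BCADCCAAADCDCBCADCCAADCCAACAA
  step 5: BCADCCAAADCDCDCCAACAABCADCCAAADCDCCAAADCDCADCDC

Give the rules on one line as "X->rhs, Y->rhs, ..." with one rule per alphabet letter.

  step 4 ⇒ step 5: BCADCCAAADCDCBCADCCAADCCAACAA ⇒ BC·A·DC·CA·A·A·DC·DC·DC·CA·A·CA·A·BC·A·DC·CA·A·A·DC·DC·CA·A·A·DC·DC·A·DC·DC
    A ↦ DC
    B ↦ BC
    C ↦ A
    D ↦ CA

A->DC, B->BC, C->A, D->CA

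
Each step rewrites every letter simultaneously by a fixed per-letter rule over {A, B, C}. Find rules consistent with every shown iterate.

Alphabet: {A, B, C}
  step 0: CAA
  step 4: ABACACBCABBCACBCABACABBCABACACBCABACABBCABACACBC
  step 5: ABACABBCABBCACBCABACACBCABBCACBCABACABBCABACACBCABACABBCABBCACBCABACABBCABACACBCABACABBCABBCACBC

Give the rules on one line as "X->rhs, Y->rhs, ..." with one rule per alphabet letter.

A->AB, B->AC, C->BC

  step 4 ⇒ step 5: ABACACBCABBCACBCABACABBCABACACBCABACABBCABACACBC ⇒ AB·AC·AB·BC·AB·BC·AC·BC·AB·AC·AC·BC·AB·BC·AC·BC·AB·AC·AB·BC·AB·AC·AC·BC·AB·AC·AB·BC·AB·BC·AC·BC·AB·AC·AB·BC·AB·AC·AC·BC·AB·AC·AB·BC·AB·BC·AC·BC
    A ↦ AB
    B ↦ AC
    C ↦ BC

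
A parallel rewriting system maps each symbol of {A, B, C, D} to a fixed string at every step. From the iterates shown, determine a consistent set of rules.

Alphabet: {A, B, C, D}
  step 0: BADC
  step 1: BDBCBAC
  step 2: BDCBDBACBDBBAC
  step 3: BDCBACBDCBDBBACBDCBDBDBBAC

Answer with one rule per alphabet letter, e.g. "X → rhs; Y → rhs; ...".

  step 2 ⇒ step 3: BDCBDBACBDBBAC ⇒ BD·C·BAC·BD·C·BD·B·BAC·BD·C·BD·BD·B·BAC
    A ↦ B
    B ↦ BD
    C ↦ BAC
    D ↦ C

A->B, B->BD, C->BAC, D->C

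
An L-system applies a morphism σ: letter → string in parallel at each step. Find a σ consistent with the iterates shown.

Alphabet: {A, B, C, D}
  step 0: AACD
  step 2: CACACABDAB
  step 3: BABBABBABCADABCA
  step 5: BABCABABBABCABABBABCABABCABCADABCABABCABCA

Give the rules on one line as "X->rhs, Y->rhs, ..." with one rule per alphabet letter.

A->B, B->CA, C->BA, D->DA

  step 2 ⇒ step 3: CACACABDAB ⇒ BA·B·BA·B·BA·B·CA·DA·B·CA
    A ↦ B
    B ↦ CA
    C ↦ BA
    D ↦ DA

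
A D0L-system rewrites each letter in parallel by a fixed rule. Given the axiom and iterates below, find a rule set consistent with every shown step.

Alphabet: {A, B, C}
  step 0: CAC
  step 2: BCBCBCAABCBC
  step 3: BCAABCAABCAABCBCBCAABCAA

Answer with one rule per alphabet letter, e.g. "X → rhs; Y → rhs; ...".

A->BC, B->BC, C->AA

  step 2 ⇒ step 3: BCBCBCAABCBC ⇒ BC·AA·BC·AA·BC·AA·BC·BC·BC·AA·BC·AA
    A ↦ BC
    B ↦ BC
    C ↦ AA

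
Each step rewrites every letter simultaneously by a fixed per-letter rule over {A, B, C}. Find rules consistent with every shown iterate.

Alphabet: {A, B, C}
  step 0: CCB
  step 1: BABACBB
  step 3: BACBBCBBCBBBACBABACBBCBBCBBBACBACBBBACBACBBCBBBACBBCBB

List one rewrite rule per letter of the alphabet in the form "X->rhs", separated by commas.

  step 0 ⇒ step 1: CCB ⇒ BA·BA·CBB
    B ↦ CBB
    C ↦ BA
    A ↦ BAC  (constrained at step 1)

A->BAC, B->CBB, C->BA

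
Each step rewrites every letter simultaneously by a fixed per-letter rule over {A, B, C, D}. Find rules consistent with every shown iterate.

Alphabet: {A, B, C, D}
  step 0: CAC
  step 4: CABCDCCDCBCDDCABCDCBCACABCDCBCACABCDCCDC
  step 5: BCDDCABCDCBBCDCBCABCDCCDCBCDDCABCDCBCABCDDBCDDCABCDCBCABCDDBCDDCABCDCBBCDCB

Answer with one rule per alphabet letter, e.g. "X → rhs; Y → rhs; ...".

  step 4 ⇒ step 5: CABCDCCDCBCDDCABCDCBCACABCDCBCACABCDCCDC ⇒ B·CDD·CA·B·CDC·B·B·CDC·B·CA·B·CDC·CDC·B·CDD·CA·B·CDC·B·CA·B·CDD·B·CDD·CA·B·CDC·B·CA·B·CDD·B·CDD·CA·B·CDC·B·B·CDC·B
    A ↦ CDD
    B ↦ CA
    C ↦ B
    D ↦ CDC

A->CDD, B->CA, C->B, D->CDC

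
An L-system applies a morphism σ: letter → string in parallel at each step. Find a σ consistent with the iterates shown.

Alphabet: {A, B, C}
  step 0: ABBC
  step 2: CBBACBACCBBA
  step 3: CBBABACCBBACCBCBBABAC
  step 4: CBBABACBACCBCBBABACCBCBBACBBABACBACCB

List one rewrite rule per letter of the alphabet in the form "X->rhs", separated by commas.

  step 3 ⇒ step 4: CBBABACCBBACCBCBBABAC ⇒ CB·BA·BA·C·BA·C·CB·CB·BA·BA·C·CB·CB·BA·CB·BA·BA·C·BA·C·CB
    A ↦ C
    B ↦ BA
    C ↦ CB

A->C, B->BA, C->CB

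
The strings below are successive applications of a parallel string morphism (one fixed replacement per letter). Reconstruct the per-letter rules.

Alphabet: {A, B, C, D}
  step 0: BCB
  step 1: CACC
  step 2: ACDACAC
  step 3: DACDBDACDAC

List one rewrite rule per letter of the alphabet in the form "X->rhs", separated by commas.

A->D, B->C, C->AC, D->DB

  step 2 ⇒ step 3: ACDACAC ⇒ D·AC·DB·D·AC·D·AC
    A ↦ D
    C ↦ AC
    D ↦ DB
  step 0 ⇒ step 1: BCB ⇒ C·AC·C
    B ↦ C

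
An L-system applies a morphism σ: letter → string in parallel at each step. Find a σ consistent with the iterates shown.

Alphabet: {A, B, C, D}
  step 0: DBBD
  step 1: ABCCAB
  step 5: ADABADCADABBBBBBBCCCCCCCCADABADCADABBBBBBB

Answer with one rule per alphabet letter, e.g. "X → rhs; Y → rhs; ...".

  step 0 ⇒ step 1: DBBD ⇒ AB·C·C·AB
    B ↦ C
    D ↦ AB
    A ↦ AD  (constrained at step 1)
    C ↦ BB  (constrained at step 1)

A->AD, B->C, C->BB, D->AB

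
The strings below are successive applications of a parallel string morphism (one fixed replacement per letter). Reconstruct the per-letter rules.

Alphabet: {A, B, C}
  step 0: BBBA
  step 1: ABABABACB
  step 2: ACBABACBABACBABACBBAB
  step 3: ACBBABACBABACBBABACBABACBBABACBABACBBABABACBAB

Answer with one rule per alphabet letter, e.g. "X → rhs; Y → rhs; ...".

  step 2 ⇒ step 3: ACBABACBABACBABACBBAB ⇒ ACB·B·AB·ACB·AB·ACB·B·AB·ACB·AB·ACB·B·AB·ACB·AB·ACB·B·AB·AB·ACB·AB
    A ↦ ACB
    B ↦ AB
    C ↦ B

A->ACB, B->AB, C->B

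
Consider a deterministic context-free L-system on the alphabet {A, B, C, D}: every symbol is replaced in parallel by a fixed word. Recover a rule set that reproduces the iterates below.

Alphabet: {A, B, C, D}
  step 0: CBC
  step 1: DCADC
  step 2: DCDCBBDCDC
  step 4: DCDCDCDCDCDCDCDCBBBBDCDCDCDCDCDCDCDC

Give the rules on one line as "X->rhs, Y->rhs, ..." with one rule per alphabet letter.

A->BB, B->A, C->DC, D->DC

  step 1 ⇒ step 2: DCADC ⇒ DC·DC·BB·DC·DC
    A ↦ BB
    C ↦ DC
    D ↦ DC
  step 0 ⇒ step 1: CBC ⇒ DC·A·DC
    B ↦ A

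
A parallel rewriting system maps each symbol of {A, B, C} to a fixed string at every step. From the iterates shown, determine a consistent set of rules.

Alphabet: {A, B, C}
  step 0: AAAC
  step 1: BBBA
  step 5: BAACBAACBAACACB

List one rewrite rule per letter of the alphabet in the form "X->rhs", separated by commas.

A->B, B->AC, C->A

  step 0 ⇒ step 1: AAAC ⇒ B·B·B·A
    A ↦ B
    C ↦ A
    B ↦ AC  (constrained at step 1)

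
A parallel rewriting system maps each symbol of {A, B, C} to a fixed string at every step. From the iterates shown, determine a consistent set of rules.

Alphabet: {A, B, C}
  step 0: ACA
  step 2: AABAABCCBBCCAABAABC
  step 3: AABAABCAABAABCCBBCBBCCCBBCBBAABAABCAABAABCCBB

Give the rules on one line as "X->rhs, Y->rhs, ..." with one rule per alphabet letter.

  step 2 ⇒ step 3: AABAABCCBBCCAABAABC ⇒ AAB·AAB·C·AAB·AAB·C·CBB·CBB·C·C·CBB·CBB·AAB·AAB·C·AAB·AAB·C·CBB
    A ↦ AAB
    B ↦ C
    C ↦ CBB

A->AAB, B->C, C->CBB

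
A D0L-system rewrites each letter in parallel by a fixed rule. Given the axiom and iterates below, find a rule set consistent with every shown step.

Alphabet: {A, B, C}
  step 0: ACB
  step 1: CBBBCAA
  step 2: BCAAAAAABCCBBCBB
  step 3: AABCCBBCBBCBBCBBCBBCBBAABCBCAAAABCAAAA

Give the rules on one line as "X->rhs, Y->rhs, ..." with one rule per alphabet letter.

  step 2 ⇒ step 3: BCAAAAAABCCBBCBB ⇒ AA·BC·CBB·CBB·CBB·CBB·CBB·CBB·AA·BC·BC·AA·AA·BC·AA·AA
    A ↦ CBB
    B ↦ AA
    C ↦ BC

A->CBB, B->AA, C->BC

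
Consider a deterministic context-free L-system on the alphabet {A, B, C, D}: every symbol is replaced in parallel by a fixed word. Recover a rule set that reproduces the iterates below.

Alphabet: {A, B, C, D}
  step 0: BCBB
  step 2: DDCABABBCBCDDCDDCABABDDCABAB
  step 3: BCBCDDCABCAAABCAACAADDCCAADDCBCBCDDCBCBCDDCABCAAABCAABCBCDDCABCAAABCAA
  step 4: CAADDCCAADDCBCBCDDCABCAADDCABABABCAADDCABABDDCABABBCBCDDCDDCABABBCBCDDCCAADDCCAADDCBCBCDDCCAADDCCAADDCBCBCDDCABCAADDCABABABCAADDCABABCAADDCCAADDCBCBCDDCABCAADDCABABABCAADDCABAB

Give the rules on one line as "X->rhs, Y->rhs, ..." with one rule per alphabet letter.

A->AB, B->CAA, C->DDC, D->BC

  step 3 ⇒ step 4: BCBCDDCABCAAABCAACAADDCCAADDCBCBCDDCBCBCDDCABCAAABCAABCBCDDCABCAAABCAA ⇒ CAA·DDC·CAA·DDC·BC·BC·DDC·AB·CAA·DDC·AB·AB·AB·CAA·DDC·AB·AB·DDC·AB·AB·BC·BC·DDC·DDC·AB·AB·BC·BC·DDC·CAA·DDC·CAA·DDC·BC·BC·DDC·CAA·DDC·CAA·DDC·BC·BC·DDC·AB·CAA·DDC·AB·AB·AB·CAA·DDC·AB·AB·CAA·DDC·CAA·DDC·BC·BC·DDC·AB·CAA·DDC·AB·AB·AB·CAA·DDC·AB·AB
    A ↦ AB
    B ↦ CAA
    C ↦ DDC
    D ↦ BC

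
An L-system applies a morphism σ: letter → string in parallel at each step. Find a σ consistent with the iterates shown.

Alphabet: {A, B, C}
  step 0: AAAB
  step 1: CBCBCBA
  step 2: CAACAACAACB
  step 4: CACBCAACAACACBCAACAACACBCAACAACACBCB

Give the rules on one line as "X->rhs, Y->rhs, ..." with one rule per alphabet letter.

A->CB, B->A, C->CA

  step 1 ⇒ step 2: CBCBCBA ⇒ CA·A·CA·A·CA·A·CB
    A ↦ CB
    B ↦ A
    C ↦ CA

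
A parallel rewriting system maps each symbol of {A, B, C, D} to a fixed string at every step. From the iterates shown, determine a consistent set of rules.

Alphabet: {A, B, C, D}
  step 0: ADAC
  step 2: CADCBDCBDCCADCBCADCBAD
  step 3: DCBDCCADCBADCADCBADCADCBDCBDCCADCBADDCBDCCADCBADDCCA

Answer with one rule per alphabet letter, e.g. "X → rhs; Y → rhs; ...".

  step 2 ⇒ step 3: CADCBDCBDCCADCBCADCBAD ⇒ DCB·DC·CA·DCB·AD·CA·DCB·AD·CA·DCB·DCB·DC·CA·DCB·AD·DCB·DC·CA·DCB·AD·DC·CA
    A ↦ DC
    B ↦ AD
    C ↦ DCB
    D ↦ CA

A->DC, B->AD, C->DCB, D->CA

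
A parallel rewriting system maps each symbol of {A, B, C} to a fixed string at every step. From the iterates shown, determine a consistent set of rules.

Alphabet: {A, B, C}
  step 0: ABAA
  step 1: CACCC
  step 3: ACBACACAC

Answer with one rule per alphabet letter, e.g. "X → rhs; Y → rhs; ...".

A->C, B->AC, C->B

  step 0 ⇒ step 1: ABAA ⇒ C·AC·C·C
    A ↦ C
    B ↦ AC
    C ↦ B  (constrained at step 1)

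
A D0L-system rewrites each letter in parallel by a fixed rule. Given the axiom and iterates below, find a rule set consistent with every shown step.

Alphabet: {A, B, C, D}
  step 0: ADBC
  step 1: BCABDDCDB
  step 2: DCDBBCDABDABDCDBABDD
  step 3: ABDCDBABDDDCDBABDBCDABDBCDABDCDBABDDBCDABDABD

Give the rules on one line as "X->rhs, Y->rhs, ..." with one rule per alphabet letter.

A->BC, B->D, C->CDB, D->ABD

  step 2 ⇒ step 3: DCDBBCDABDABDCDBABDD ⇒ ABD·CDB·ABD·D·D·CDB·ABD·BC·D·ABD·BC·D·ABD·CDB·ABD·D·BC·D·ABD·ABD
    A ↦ BC
    B ↦ D
    C ↦ CDB
    D ↦ ABD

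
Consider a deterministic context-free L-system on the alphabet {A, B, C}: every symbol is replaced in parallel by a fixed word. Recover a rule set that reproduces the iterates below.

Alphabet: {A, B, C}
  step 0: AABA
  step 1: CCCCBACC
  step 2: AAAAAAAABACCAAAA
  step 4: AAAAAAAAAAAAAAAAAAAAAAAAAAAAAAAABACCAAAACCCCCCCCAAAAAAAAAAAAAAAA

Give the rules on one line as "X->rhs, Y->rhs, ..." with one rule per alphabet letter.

A->CC, B->BA, C->AA

  step 1 ⇒ step 2: CCCCBACC ⇒ AA·AA·AA·AA·BA·CC·AA·AA
    A ↦ CC
    B ↦ BA
    C ↦ AA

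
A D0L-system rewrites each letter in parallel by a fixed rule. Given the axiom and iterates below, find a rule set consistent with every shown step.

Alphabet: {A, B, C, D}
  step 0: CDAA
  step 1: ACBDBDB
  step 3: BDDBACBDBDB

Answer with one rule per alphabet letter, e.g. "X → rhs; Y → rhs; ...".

A->DB, B->D, C->AC, D->B

  step 0 ⇒ step 1: CDAA ⇒ AC·B·DB·DB
    A ↦ DB
    C ↦ AC
    D ↦ B
    B ↦ D  (constrained at step 1)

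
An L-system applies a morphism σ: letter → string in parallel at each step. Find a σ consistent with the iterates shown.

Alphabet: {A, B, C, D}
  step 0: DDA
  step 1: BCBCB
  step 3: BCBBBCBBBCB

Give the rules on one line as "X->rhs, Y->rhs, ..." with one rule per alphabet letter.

  step 0 ⇒ step 1: DDA ⇒ BC·BC·B
    A ↦ B
    D ↦ BC
    B ↦ DA  (constrained at step 1)
    C ↦ A  (constrained at step 1)

A->B, B->DA, C->A, D->BC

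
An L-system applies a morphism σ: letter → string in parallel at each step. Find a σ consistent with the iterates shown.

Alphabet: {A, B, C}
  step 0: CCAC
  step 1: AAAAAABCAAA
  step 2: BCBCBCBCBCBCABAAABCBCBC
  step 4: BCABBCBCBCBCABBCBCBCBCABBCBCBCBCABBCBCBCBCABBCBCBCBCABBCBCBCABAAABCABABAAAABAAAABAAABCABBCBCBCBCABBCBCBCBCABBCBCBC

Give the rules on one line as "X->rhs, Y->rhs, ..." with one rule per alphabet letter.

A->BC, B->AB, C->AAA

  step 1 ⇒ step 2: AAAAAABCAAA ⇒ BC·BC·BC·BC·BC·BC·AB·AAA·BC·BC·BC
    A ↦ BC
    B ↦ AB
    C ↦ AAA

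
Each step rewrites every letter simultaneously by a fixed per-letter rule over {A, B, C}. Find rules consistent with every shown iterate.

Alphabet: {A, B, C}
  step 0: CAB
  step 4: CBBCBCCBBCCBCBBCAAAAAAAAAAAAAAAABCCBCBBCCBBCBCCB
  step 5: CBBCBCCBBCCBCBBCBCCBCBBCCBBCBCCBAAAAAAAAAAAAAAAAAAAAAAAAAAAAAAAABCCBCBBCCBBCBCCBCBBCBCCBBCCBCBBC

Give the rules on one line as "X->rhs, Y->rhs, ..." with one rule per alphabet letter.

  step 4 ⇒ step 5: CBBCBCCBBCCBCBBCAAAAAAAAAAAAAAAABCCBCBBCCBBCBCCB ⇒ CB·BC·BC·CB·BC·CB·CB·BC·BC·CB·CB·BC·CB·BC·BC·CB·AA·AA·AA·AA·AA·AA·AA·AA·AA·AA·AA·AA·AA·AA·AA·AA·BC·CB·CB·BC·CB·BC·BC·CB·CB·BC·BC·CB·BC·CB·CB·BC
    A ↦ AA
    B ↦ BC
    C ↦ CB

A->AA, B->BC, C->CB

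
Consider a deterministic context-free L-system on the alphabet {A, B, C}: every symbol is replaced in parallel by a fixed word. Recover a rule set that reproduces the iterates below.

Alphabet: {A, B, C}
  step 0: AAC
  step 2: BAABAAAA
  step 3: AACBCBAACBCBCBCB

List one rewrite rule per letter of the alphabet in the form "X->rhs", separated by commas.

A->CB, B->AA, C->B

  step 2 ⇒ step 3: BAABAAAA ⇒ AA·CB·CB·AA·CB·CB·CB·CB
    A ↦ CB
    B ↦ AA
    C ↦ B  (constrained at step 0)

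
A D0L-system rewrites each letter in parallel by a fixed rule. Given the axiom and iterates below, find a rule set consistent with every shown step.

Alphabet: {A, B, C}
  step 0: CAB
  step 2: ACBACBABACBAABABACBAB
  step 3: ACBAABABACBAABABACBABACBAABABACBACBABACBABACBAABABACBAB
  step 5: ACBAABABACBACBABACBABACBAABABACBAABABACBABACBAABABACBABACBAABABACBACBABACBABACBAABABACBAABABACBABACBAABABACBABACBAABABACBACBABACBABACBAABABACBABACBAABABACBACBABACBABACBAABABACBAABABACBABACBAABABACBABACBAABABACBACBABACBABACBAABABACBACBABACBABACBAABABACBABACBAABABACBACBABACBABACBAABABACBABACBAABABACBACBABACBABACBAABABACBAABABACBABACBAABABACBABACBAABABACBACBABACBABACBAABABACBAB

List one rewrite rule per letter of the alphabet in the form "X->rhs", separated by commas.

  step 2 ⇒ step 3: ACBACBABACBAABABACBAB ⇒ ACB·AAB·AB·ACB·AAB·AB·ACB·AB·ACB·AAB·AB·ACB·ACB·AB·ACB·AB·ACB·AAB·AB·ACB·AB
    A ↦ ACB
    B ↦ AB
    C ↦ AAB

A->ACB, B->AB, C->AAB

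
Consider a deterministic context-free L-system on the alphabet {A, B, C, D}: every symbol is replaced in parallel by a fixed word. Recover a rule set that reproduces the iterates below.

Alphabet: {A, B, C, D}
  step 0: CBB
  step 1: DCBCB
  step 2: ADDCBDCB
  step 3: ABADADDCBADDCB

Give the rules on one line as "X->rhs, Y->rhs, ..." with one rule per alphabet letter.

A->AB, B->CB, C->D, D->AD

  step 2 ⇒ step 3: ADDCBDCB ⇒ AB·AD·AD·D·CB·AD·D·CB
    A ↦ AB
    B ↦ CB
    C ↦ D
    D ↦ AD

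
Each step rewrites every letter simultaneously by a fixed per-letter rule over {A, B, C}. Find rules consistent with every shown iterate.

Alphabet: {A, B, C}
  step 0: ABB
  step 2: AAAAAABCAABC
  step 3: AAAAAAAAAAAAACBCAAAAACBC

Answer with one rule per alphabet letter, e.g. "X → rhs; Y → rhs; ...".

  step 2 ⇒ step 3: AAAAAABCAABC ⇒ AA·AA·AA·AA·AA·AA·AC·BC·AA·AA·AC·BC
    A ↦ AA
    B ↦ AC
    C ↦ BC

A->AA, B->AC, C->BC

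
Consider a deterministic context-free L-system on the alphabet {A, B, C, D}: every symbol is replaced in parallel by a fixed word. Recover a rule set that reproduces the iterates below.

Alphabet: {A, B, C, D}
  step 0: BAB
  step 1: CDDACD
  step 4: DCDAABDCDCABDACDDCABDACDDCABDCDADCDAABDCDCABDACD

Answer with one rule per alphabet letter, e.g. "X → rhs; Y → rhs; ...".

  step 0 ⇒ step 1: BAB ⇒ CD·DA·CD
    A ↦ DA
    B ↦ CD
    C ↦ AB  (constrained at step 1)
    D ↦ DC  (constrained at step 1)

A->DA, B->CD, C->AB, D->DC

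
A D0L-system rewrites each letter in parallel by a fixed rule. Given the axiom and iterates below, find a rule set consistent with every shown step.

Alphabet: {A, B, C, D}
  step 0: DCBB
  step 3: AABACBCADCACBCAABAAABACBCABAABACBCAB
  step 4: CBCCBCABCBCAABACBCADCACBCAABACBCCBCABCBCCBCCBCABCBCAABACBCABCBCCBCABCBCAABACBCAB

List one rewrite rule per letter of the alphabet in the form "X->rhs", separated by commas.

  step 3 ⇒ step 4: AABACBCADCACBCAABAAABACBCABAABACBCAB ⇒ CBC·CBC·AB·CBC·A·AB·A·CBC·ADC·A·CBC·A·AB·A·CBC·CBC·AB·CBC·CBC·CBC·AB·CBC·A·AB·A·CBC·AB·CBC·CBC·AB·CBC·A·AB·A·CBC·AB
    A ↦ CBC
    B ↦ AB
    C ↦ A
    D ↦ ADC

A->CBC, B->AB, C->A, D->ADC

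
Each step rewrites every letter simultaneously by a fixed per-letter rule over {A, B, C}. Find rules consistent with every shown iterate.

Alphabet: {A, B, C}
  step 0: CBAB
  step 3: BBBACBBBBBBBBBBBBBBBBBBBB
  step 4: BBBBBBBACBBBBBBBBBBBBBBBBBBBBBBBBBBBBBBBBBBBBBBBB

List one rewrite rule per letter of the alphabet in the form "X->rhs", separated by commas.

A->B, B->BB, C->AC

  step 3 ⇒ step 4: BBBACBBBBBBBBBBBBBBBBBBBB ⇒ BB·BB·BB·B·AC·BB·BB·BB·BB·BB·BB·BB·BB·BB·BB·BB·BB·BB·BB·BB·BB·BB·BB·BB·BB
    A ↦ B
    B ↦ BB
    C ↦ AC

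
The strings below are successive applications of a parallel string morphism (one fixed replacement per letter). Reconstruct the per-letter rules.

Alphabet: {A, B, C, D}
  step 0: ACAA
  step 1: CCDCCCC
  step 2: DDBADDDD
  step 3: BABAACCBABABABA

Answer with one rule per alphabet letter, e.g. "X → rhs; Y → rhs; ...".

A->CC, B->A, C->D, D->BA

  step 2 ⇒ step 3: DDBADDDD ⇒ BA·BA·A·CC·BA·BA·BA·BA
    A ↦ CC
    B ↦ A
    D ↦ BA
  step 0 ⇒ step 1: ACAA ⇒ CC·D·CC·CC
    C ↦ D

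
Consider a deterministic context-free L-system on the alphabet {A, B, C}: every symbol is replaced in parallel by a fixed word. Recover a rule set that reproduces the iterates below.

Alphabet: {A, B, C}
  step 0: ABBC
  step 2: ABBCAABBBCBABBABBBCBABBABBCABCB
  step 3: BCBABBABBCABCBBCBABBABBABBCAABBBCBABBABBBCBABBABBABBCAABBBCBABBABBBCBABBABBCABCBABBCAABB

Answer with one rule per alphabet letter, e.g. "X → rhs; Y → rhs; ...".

  step 2 ⇒ step 3: ABBCAABBBCBABBABBBCBABBABBCABCB ⇒ BCB·ABB·ABB·CA·BCB·BCB·ABB·ABB·ABB·CA·ABB·BCB·ABB·ABB·BCB·ABB·ABB·ABB·CA·ABB·BCB·ABB·ABB·BCB·ABB·ABB·CA·BCB·ABB·CA·ABB
    A ↦ BCB
    B ↦ ABB
    C ↦ CA

A->BCB, B->ABB, C->CA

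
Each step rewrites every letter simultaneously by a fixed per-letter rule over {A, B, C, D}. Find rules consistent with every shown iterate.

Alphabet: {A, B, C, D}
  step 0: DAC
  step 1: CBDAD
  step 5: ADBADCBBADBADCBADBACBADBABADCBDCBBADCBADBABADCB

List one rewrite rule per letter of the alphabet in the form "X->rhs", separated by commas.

  step 0 ⇒ step 1: DAC ⇒ CB·D·AD
    A ↦ D
    C ↦ AD
    D ↦ CB
    B ↦ BA  (constrained at step 1)

A->D, B->BA, C->AD, D->CB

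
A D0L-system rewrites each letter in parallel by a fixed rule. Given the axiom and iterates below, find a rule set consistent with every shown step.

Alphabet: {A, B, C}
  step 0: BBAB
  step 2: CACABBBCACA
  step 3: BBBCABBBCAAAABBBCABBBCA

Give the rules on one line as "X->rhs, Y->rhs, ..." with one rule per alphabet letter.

  step 2 ⇒ step 3: CACABBBCACA ⇒ BBB·CA·BBB·CA·A·A·A·BBB·CA·BBB·CA
    A ↦ CA
    B ↦ A
    C ↦ BBB

A->CA, B->A, C->BBB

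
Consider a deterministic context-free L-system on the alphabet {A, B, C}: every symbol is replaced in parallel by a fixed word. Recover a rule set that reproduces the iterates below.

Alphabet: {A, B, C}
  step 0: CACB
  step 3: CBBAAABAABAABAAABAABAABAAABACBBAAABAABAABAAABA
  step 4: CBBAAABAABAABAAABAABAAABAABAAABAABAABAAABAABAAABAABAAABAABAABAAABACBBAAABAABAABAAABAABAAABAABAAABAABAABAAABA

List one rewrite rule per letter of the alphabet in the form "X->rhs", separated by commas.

A->ABA, B->A, C->CBB

  step 3 ⇒ step 4: CBBAAABAABAABAAABAABAABAAABACBBAAABAABAABAAABA ⇒ CBB·A·A·ABA·ABA·ABA·A·ABA·ABA·A·ABA·ABA·A·ABA·ABA·ABA·A·ABA·ABA·A·ABA·ABA·A·ABA·ABA·ABA·A·ABA·CBB·A·A·ABA·ABA·ABA·A·ABA·ABA·A·ABA·ABA·A·ABA·ABA·ABA·A·ABA
    A ↦ ABA
    B ↦ A
    C ↦ CBB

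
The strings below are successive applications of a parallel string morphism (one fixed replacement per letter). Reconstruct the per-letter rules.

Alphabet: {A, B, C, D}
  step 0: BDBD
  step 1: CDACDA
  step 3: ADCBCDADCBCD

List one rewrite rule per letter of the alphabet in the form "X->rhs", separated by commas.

A->B, B->CD, C->DC, D->A

  step 0 ⇒ step 1: BDBD ⇒ CD·A·CD·A
    B ↦ CD
    D ↦ A
    A ↦ B  (constrained at step 1)
    C ↦ DC  (constrained at step 1)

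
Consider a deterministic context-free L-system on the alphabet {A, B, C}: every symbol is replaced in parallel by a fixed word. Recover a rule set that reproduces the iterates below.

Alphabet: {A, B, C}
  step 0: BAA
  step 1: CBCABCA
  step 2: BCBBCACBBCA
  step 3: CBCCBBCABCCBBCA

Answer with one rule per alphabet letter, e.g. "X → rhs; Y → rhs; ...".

A->BCA, B->C, C->B

  step 2 ⇒ step 3: BCBBCACBBCA ⇒ C·B·C·C·B·BCA·B·C·C·B·BCA
    A ↦ BCA
    B ↦ C
    C ↦ B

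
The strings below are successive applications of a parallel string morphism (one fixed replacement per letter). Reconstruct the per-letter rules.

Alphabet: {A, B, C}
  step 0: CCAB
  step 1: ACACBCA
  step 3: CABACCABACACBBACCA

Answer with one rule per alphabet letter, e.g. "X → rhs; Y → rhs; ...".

  step 0 ⇒ step 1: CCAB ⇒ AC·AC·B·CA
    A ↦ B
    B ↦ CA
    C ↦ AC

A->B, B->CA, C->AC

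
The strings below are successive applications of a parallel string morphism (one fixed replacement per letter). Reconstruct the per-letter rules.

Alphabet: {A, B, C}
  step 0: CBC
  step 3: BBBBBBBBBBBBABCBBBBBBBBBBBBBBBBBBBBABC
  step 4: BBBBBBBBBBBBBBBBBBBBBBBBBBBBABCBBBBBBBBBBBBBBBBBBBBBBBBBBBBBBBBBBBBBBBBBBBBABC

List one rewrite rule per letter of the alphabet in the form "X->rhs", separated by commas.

  step 3 ⇒ step 4: BBBBBBBBBBBBABCBBBBBBBBBBBBBBBBBBBBABC ⇒ BB·BB·BB·BB·BB·BB·BB·BB·BB·BB·BB·BB·BB·BB·ABC·BB·BB·BB·BB·BB·BB·BB·BB·BB·BB·BB·BB·BB·BB·BB·BB·BB·BB·BB·BB·BB·BB·ABC
    A ↦ BB
    B ↦ BB
    C ↦ ABC

A->BB, B->BB, C->ABC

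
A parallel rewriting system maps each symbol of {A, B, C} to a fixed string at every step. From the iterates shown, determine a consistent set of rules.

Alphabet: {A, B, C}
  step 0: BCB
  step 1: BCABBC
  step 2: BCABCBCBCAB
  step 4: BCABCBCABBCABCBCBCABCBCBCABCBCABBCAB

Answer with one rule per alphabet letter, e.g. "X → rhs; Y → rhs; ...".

A->C, B->BC, C->AB

  step 1 ⇒ step 2: BCABBC ⇒ BC·AB·C·BC·BC·AB
    A ↦ C
    B ↦ BC
    C ↦ AB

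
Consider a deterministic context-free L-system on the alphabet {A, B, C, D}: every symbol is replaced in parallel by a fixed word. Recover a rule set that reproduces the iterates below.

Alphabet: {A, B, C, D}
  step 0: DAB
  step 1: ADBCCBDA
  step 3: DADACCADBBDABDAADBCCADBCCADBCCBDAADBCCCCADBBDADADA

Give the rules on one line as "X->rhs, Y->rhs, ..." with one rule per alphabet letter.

  step 0 ⇒ step 1: DAB ⇒ ADB·CC·BDA
    A ↦ CC
    B ↦ BDA
    D ↦ ADB
    C ↦ DA  (constrained at step 1)

A->CC, B->BDA, C->DA, D->ADB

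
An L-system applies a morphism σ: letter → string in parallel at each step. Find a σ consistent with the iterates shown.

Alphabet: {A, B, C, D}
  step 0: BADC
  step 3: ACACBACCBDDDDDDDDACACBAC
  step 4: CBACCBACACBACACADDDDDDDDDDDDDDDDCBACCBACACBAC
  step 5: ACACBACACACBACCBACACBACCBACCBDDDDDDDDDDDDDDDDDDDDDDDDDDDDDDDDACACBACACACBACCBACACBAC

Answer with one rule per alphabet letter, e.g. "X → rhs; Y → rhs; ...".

  step 4 ⇒ step 5: CBACCBACACBACACADDDDDDDDDDDDDDDDCBACCBACACBAC ⇒ AC·A·CB·AC·AC·A·CB·AC·CB·AC·A·CB·AC·CB·AC·CB·DD·DD·DD·DD·DD·DD·DD·DD·DD·DD·DD·DD·DD·DD·DD·DD·AC·A·CB·AC·AC·A·CB·AC·CB·AC·A·CB·AC
    A ↦ CB
    B ↦ A
    C ↦ AC
    D ↦ DD

A->CB, B->A, C->AC, D->DD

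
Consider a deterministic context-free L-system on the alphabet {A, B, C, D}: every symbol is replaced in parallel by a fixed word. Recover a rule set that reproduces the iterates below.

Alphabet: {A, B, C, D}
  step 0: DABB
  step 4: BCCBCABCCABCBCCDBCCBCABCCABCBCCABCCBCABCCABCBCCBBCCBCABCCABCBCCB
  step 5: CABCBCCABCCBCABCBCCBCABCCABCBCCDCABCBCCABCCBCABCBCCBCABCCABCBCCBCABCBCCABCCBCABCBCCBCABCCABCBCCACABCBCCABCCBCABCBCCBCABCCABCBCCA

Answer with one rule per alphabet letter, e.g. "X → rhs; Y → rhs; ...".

  step 4 ⇒ step 5: BCCBCABCCABCBCCDBCCBCABCCABCBCCABCCBCABCCABCBCCBBCCBCABCCABCBCCB ⇒ CA·BC·BC·CA·BC·CB·CA·BC·BC·CB·CA·BC·CA·BC·BC·CD·CA·BC·BC·CA·BC·CB·CA·BC·BC·CB·CA·BC·CA·BC·BC·CB·CA·BC·BC·CA·BC·CB·CA·BC·BC·CB·CA·BC·CA·BC·BC·CA·CA·BC·BC·CA·BC·CB·CA·BC·BC·CB·CA·BC·CA·BC·BC·CA
    A ↦ CB
    B ↦ CA
    C ↦ BC
    D ↦ CD

A->CB, B->CA, C->BC, D->CD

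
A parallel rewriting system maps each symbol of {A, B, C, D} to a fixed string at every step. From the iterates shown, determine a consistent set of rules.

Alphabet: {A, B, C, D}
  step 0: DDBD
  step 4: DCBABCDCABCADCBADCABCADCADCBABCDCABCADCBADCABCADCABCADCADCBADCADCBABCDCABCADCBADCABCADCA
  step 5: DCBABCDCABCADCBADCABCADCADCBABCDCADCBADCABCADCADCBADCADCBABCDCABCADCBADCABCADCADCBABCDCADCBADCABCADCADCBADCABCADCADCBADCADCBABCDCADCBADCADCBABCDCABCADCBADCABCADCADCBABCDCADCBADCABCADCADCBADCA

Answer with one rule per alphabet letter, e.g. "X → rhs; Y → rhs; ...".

  step 4 ⇒ step 5: DCBABCDCABCADCBADCABCADCADCBABCDCABCADCBADCABCADCABCADCADCBADCADCBABCDCABCADCBADCABCADCA ⇒ DCB·A·BC·DCA·BC·A·DCB·A·DCA·BC·A·DCA·DCB·A·BC·DCA·DCB·A·DCA·BC·A·DCA·DCB·A·DCA·DCB·A·BC·DCA·BC·A·DCB·A·DCA·BC·A·DCA·DCB·A·BC·DCA·DCB·A·DCA·BC·A·DCA·DCB·A·DCA·BC·A·DCA·DCB·A·DCA·DCB·A·BC·DCA·DCB·A·DCA·DCB·A·BC·DCA·BC·A·DCB·A·DCA·BC·A·DCA·DCB·A·BC·DCA·DCB·A·DCA·BC·A·DCA·DCB·A·DCA
    A ↦ DCA
    B ↦ BC
    C ↦ A
    D ↦ DCB

A->DCA, B->BC, C->A, D->DCB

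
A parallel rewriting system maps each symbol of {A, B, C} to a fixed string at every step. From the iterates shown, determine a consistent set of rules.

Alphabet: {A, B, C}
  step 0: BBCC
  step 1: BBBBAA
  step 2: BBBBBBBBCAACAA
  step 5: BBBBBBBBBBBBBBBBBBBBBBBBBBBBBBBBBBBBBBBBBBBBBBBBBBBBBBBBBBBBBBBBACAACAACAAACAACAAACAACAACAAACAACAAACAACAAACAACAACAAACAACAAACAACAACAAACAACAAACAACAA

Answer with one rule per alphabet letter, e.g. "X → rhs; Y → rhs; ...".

  step 1 ⇒ step 2: BBBBAA ⇒ BB·BB·BB·BB·CAA·CAA
    A ↦ CAA
    B ↦ BB
  step 0 ⇒ step 1: BBCC ⇒ BB·BB·A·A
    C ↦ A

A->CAA, B->BB, C->A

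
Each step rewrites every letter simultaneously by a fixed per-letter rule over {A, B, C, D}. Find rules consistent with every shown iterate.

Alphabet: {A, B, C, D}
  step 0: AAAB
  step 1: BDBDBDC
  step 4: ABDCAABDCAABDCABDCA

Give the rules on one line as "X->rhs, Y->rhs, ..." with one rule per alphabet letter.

  step 0 ⇒ step 1: AAAB ⇒ BD·BD·BD·C
    A ↦ BD
    B ↦ C
    C ↦ DA  (constrained at step 1)
    D ↦ A  (constrained at step 1)

A->BD, B->C, C->DA, D->A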